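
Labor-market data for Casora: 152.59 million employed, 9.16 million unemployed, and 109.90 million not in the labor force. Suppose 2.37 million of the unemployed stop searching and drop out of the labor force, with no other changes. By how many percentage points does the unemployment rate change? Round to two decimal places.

Initially, labor force = 152.59 + 9.16 = 161.75 million, so u = 9.16/161.75 = 5.66%.
After the change, unemployed and labor force both fall by 2.37 → E = 152.59, U = 6.79, labor force = 159.38 million.
New unemployment rate = 6.79 / 159.38 = 4.26%.
Change = 4.26% − 5.66% = −1.40 percentage points.

The unemployment rate changes by −1.40 percentage points.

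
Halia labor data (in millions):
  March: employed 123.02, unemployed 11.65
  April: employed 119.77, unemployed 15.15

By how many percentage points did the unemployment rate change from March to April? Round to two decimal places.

The unemployment rate changed by +2.58 percentage points.

March: labor force = 123.02 + 11.65 = 134.67; u = 11.65/134.67 = 8.65%.
April: labor force = 119.77 + 15.15 = 134.92; u = 15.15/134.92 = 11.23%.
Change = 11.23% − 8.65% = +2.58 pp.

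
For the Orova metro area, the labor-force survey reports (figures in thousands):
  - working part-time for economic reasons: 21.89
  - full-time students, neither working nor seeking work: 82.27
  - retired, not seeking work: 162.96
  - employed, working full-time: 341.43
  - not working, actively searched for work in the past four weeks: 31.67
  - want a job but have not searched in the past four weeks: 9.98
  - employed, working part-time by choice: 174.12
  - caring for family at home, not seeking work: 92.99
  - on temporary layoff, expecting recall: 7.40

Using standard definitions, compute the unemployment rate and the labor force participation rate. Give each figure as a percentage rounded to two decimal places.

Unemployment rate ≈ 6.78%; labor force participation rate ≈ 62.34%.

Employed = 21.89 + 341.43 + 174.12 = 537.44 thousand (anyone who worked, including part-time for economic reasons, counts as employed).
Unemployed = 31.67 + 7.40 = 39.07 thousand (jobless and actively searching, or on temporary layoff).
Labor force = 537.44 + 39.07 = 576.51 thousand.
Not in labor force = 82.27 + 162.96 + 9.98 + 92.99 = 348.20 thousand (those not working and not actively searching are outside the labor force — including those who want a job but have given up searching).
Civilian working-age population = 576.51 + 348.20 = 924.71 thousand.
Unemployment rate = 39.07 / 576.51 = 6.78%.
Labor force participation rate = 576.51 / 924.71 = 62.34%.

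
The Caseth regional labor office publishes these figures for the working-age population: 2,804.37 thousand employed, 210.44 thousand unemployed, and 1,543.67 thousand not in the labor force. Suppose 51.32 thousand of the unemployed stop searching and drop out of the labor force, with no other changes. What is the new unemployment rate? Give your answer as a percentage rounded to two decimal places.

Initially, labor force = 2,804.37 + 210.44 = 3,014.81 thousand, so u = 210.44/3,014.81 = 6.98%.
After the change, unemployed and labor force both fall by 51.32 → E = 2,804.37, U = 159.12, labor force = 2,963.49 thousand.
New unemployment rate = 159.12 / 2,963.49 = 5.37%.

New unemployment rate ≈ 5.37%.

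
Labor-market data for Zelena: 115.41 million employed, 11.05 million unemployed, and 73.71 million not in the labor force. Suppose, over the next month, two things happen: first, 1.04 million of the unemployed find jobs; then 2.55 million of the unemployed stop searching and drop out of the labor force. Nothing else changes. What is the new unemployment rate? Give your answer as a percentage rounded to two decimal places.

New unemployment rate ≈ 6.02%.

Initially, labor force = 115.41 + 11.05 = 126.46 million, so u = 11.05/126.46 = 8.74%.
After the first change, unemployed falls and employed rises by 1.04; labor force unchanged → E = 116.45, U = 10.01, labor force = 126.46 million.
After the second change, unemployed and labor force both fall by 2.55 → E = 116.45, U = 7.46, labor force = 123.91 million.
New unemployment rate = 7.46 / 123.91 = 6.02%.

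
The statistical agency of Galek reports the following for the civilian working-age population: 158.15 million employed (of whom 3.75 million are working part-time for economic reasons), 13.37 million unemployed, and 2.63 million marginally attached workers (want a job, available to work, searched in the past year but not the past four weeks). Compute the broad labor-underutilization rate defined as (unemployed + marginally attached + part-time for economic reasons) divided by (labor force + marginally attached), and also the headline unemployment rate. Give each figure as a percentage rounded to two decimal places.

Broad underutilization rate ≈ 11.34%; headline unemployment rate ≈ 7.80%.

Labor force = 158.15 + 13.37 = 171.52 million.
Numerator = 13.37 + 2.63 + 3.75 = 19.75 million.
Denominator = 171.52 + 2.63 = 174.15 million.
Broad rate = 19.75 / 174.15 = 11.34%.
Headline unemployment rate = 13.37 / 171.52 = 7.80%.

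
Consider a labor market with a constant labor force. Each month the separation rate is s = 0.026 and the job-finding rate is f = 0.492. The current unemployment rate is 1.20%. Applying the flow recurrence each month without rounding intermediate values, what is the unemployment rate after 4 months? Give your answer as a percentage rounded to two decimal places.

With a fixed labor force, u_{t+1} = u_t + s·(1−u_t) − f·u_t = u_t·(1−s−f) + s.
Here 1−s−f = 0.482 and s = 0.026.
u_1 = 0.012000 × 0.482 + 0.026 = 0.031784.
u_2 = 0.031784 × 0.482 + 0.026 = 0.041320.
u_3 = 0.041320 × 0.482 + 0.026 = 0.045916.
u_4 = 0.045916 × 0.482 + 0.026 = 0.048132.

Unemployment rate after four months ≈ 4.81%.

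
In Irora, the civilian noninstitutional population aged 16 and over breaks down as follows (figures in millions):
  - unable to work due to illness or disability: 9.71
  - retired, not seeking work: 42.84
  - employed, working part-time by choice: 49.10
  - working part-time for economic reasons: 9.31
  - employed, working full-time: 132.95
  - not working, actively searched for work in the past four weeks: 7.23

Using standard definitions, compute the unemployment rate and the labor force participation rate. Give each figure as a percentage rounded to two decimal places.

Employed = 49.10 + 9.31 + 132.95 = 191.36 million (anyone who worked, including part-time for economic reasons, counts as employed).
Unemployed = 7.23 million.
Labor force = 191.36 + 7.23 = 198.59 million.
Not in labor force = 9.71 + 42.84 = 52.55 million (those not working and not actively searching are outside the labor force).
Civilian working-age population = 198.59 + 52.55 = 251.14 million.
Unemployment rate = 7.23 / 198.59 = 3.64%.
Labor force participation rate = 198.59 / 251.14 = 79.08%.

Unemployment rate ≈ 3.64%; labor force participation rate ≈ 79.08%.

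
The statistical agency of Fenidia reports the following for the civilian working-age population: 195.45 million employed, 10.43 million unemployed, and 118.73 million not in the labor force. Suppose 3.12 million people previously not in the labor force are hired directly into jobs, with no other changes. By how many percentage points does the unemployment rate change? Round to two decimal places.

Initially, labor force = 195.45 + 10.43 = 205.88 million, so u = 10.43/205.88 = 5.07%.
After the change, employed and labor force both rise by 3.12; unemployed unchanged → E = 198.57, U = 10.43, labor force = 209.00 million.
New unemployment rate = 10.43 / 209.00 = 4.99%.
Change = 4.99% − 5.07% = −0.08 percentage points.

The unemployment rate changes by −0.08 percentage points.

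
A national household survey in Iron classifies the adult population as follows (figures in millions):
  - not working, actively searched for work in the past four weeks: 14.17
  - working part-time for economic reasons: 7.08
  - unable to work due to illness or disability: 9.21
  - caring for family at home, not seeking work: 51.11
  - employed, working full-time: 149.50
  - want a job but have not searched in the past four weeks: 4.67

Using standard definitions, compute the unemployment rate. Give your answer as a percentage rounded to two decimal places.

Employed = 7.08 + 149.50 = 156.58 million (anyone who worked, including part-time for economic reasons, counts as employed).
Unemployed = 14.17 million.
Labor force = 156.58 + 14.17 = 170.75 million.
Unemployment rate = 14.17 / 170.75 = 8.30%.

Unemployment rate ≈ 8.30%.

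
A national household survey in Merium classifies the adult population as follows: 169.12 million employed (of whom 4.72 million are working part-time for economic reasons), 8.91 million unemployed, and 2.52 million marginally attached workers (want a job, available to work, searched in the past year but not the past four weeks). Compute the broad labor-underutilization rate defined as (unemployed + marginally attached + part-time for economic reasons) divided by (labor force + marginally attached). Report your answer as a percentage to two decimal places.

Labor force = 169.12 + 8.91 = 178.03 million.
Numerator = 8.91 + 2.52 + 4.72 = 16.15 million.
Denominator = 178.03 + 2.52 = 180.55 million.
Broad rate = 16.15 / 180.55 = 8.94%.

Broad underutilization rate ≈ 8.94%.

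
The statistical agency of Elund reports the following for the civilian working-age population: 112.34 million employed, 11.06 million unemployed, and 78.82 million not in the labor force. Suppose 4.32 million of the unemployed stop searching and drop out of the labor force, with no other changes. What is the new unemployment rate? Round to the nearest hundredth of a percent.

Initially, labor force = 112.34 + 11.06 = 123.40 million, so u = 11.06/123.40 = 8.96%.
After the change, unemployed and labor force both fall by 4.32 → E = 112.34, U = 6.74, labor force = 119.08 million.
New unemployment rate = 6.74 / 119.08 = 5.66%.

New unemployment rate ≈ 5.66%.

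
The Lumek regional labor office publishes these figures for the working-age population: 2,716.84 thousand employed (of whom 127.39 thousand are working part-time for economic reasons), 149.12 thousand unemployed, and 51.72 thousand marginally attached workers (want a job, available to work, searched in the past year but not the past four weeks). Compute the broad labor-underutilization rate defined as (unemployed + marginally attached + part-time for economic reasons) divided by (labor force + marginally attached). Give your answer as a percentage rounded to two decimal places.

Broad underutilization rate ≈ 11.25%.

Labor force = 2,716.84 + 149.12 = 2,865.96 thousand.
Numerator = 149.12 + 51.72 + 127.39 = 328.23 thousand.
Denominator = 2,865.96 + 51.72 = 2,917.68 thousand.
Broad rate = 328.23 / 2,917.68 = 11.25%.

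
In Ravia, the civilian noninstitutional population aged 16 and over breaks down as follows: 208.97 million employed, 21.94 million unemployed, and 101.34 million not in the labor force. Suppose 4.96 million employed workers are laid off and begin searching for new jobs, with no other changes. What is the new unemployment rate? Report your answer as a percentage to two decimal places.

New unemployment rate ≈ 11.65%.

Initially, labor force = 208.97 + 21.94 = 230.91 million, so u = 21.94/230.91 = 9.50%.
After the change, employed falls and unemployed rises by 4.96; labor force unchanged → E = 204.01, U = 26.90, labor force = 230.91 million.
New unemployment rate = 26.90 / 230.91 = 11.65%.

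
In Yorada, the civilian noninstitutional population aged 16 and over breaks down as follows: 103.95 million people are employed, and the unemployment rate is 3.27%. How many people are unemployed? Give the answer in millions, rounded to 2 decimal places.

Let U be the number unemployed. The labor force is E + U, and U/(E+U) = 0.0327.
So U = 0.0327 × 103.95 / (1 − 0.0327) = 3.3992 / 0.9673 ≈ 3.51 million.

About 3.51 million are unemployed.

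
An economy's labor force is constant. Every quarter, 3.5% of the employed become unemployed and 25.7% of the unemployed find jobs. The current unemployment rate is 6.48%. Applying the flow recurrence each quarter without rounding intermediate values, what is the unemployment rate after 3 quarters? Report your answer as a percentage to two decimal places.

With a fixed labor force, u_{t+1} = u_t + s·(1−u_t) − f·u_t = u_t·(1−s−f) + s.
Here 1−s−f = 0.708 and s = 0.035.
u_1 = 0.064800 × 0.708 + 0.035 = 0.080878.
u_2 = 0.080878 × 0.708 + 0.035 = 0.092262.
u_3 = 0.092262 × 0.708 + 0.035 = 0.100321.

Unemployment rate after three quarters ≈ 10.03%.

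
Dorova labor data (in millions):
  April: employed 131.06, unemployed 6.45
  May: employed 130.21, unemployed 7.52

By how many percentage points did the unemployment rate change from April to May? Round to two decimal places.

April: labor force = 131.06 + 6.45 = 137.51; u = 6.45/137.51 = 4.69%.
May: labor force = 130.21 + 7.52 = 137.73; u = 7.52/137.73 = 5.46%.
Change = 5.46% − 4.69% = +0.77 pp.

The unemployment rate changed by +0.77 percentage points.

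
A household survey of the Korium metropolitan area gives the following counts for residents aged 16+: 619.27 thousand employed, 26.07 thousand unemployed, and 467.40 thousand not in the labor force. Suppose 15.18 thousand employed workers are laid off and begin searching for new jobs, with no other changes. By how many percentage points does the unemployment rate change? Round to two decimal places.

Initially, labor force = 619.27 + 26.07 = 645.34 thousand, so u = 26.07/645.34 = 4.04%.
After the change, employed falls and unemployed rises by 15.18; labor force unchanged → E = 604.09, U = 41.25, labor force = 645.34 thousand.
New unemployment rate = 41.25 / 645.34 = 6.39%.
Change = 6.39% − 4.04% = +2.35 percentage points.

The unemployment rate changes by +2.35 percentage points.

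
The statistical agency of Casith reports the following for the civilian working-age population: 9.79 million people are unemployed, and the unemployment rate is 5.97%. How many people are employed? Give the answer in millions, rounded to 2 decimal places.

About 154.20 million are employed.

Labor force = U / u = 9.79 / 0.0597 ≈ 163.99 million.
Employed = labor force − unemployed = 163.99 − 9.79 = 154.20 million.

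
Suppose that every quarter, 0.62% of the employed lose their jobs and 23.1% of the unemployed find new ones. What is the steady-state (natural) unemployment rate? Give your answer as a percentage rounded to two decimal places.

Steady-state unemployment rate ≈ 2.61%.

At steady state the flows balance: s·E = f·U, so U/(E+U) = s/(s+f).
u* = 0.62 / (0.62 + 23.1) = 0.62 / 23.72 = 2.61%.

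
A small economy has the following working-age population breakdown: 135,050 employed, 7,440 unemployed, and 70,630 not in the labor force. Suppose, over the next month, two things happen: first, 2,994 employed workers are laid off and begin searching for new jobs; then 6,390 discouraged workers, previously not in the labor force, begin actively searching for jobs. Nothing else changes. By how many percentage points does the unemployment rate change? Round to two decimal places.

The unemployment rate changes by +6.08 percentage points.

Initially, labor force = 135,050 + 7,440 = 142,490, so u = 7,440/142,490 = 5.22%.
After the first change, employed falls and unemployed rises by 2,994; labor force unchanged → E = 132,056, U = 10,434, labor force = 142,490.
After the second change, unemployed and labor force both rise by 6,390 → E = 132,056, U = 16,824, labor force = 148,880.
New unemployment rate = 16,824 / 148,880 = 11.30%.
Change = 11.30% − 5.22% = +6.08 percentage points.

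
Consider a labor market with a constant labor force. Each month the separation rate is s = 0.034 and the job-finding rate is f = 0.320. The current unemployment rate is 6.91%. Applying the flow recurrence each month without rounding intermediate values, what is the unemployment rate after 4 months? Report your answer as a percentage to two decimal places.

With a fixed labor force, u_{t+1} = u_t + s·(1−u_t) − f·u_t = u_t·(1−s−f) + s.
Here 1−s−f = 0.646 and s = 0.034.
u_1 = 0.069100 × 0.646 + 0.034 = 0.078639.
u_2 = 0.078639 × 0.646 + 0.034 = 0.084801.
u_3 = 0.084801 × 0.646 + 0.034 = 0.088781.
u_4 = 0.088781 × 0.646 + 0.034 = 0.091353.

Unemployment rate after four months ≈ 9.14%.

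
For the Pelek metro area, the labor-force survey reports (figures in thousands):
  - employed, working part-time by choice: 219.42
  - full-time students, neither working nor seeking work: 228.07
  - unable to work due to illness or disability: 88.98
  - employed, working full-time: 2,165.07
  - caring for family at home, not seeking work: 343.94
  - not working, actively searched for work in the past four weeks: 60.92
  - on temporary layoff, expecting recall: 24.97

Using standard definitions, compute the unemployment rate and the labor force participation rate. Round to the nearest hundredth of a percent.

Employed = 219.42 + 2,165.07 = 2,384.49 thousand.
Unemployed = 60.92 + 24.97 = 85.89 thousand (jobless and actively searching, or on temporary layoff).
Labor force = 2,384.49 + 85.89 = 2,470.38 thousand.
Not in labor force = 228.07 + 88.98 + 343.94 = 660.99 thousand (those not working and not actively searching are outside the labor force).
Civilian working-age population = 2,470.38 + 660.99 = 3,131.37 thousand.
Unemployment rate = 85.89 / 2,470.38 = 3.48%.
Labor force participation rate = 2,470.38 / 3,131.37 = 78.89%.

Unemployment rate ≈ 3.48%; labor force participation rate ≈ 78.89%.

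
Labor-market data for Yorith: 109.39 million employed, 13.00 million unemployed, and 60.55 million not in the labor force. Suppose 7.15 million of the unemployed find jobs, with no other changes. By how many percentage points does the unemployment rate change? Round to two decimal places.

Initially, labor force = 109.39 + 13.00 = 122.39 million, so u = 13.00/122.39 = 10.62%.
After the change, unemployed falls and employed rises by 7.15; labor force unchanged → E = 116.54, U = 5.85, labor force = 122.39 million.
New unemployment rate = 5.85 / 122.39 = 4.78%.
Change = 4.78% − 10.62% = −5.84 percentage points.

The unemployment rate changes by −5.84 percentage points.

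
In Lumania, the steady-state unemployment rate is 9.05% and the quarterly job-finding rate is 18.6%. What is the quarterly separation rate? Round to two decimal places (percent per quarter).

From u* = s/(s+f): s = u·f/(1−u).
s = 0.0905 × 18.6 / (1 − 0.0905) = 1.6833 / 0.9095 ≈ 1.85% per quarter.

Separation rate ≈ 1.85% per quarter.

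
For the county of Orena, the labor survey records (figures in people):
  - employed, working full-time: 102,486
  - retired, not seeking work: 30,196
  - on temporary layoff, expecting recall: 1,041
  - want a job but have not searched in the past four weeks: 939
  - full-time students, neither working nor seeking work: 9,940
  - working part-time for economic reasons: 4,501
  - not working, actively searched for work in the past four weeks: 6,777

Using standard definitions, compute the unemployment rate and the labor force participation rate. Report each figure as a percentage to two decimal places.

Employed = 102,486 + 4,501 = 106,987 (anyone who worked, including part-time for economic reasons, counts as employed).
Unemployed = 1,041 + 6,777 = 7,818 (jobless and actively searching, or on temporary layoff).
Labor force = 106,987 + 7,818 = 114,805.
Not in labor force = 30,196 + 939 + 9,940 = 41,075 (those not working and not actively searching are outside the labor force — including those who want a job but have given up searching).
Civilian working-age population = 114,805 + 41,075 = 155,880.
Unemployment rate = 7,818 / 114,805 = 6.81%.
Labor force participation rate = 114,805 / 155,880 = 73.65%.

Unemployment rate ≈ 6.81%; labor force participation rate ≈ 73.65%.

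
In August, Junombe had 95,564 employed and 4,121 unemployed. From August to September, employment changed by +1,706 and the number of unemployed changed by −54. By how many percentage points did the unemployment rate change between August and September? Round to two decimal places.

August: labor force = 95,564 + 4,121 = 99,685; u = 4,121/99,685 = 4.13%.
September: labor force = 97,270 + 4,067 = 101,337; u = 4,067/101,337 = 4.01%.
Change = 4.01% − 4.13% = −0.12 pp.

The unemployment rate changed by −0.12 percentage points.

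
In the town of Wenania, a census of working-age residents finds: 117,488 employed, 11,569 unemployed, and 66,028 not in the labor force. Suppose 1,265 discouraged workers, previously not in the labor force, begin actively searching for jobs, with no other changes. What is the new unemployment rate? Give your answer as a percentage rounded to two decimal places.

Initially, labor force = 117,488 + 11,569 = 129,057, so u = 11,569/129,057 = 8.96%.
After the change, unemployed and labor force both rise by 1,265 → E = 117,488, U = 12,834, labor force = 130,322.
New unemployment rate = 12,834 / 130,322 = 9.85%.

New unemployment rate ≈ 9.85%.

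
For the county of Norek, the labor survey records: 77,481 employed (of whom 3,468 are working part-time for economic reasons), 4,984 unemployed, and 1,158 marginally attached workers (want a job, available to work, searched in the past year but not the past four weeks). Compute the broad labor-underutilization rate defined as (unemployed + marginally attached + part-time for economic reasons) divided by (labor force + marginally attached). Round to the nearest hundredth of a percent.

Labor force = 77,481 + 4,984 = 82,465.
Numerator = 4,984 + 1,158 + 3,468 = 9,610.
Denominator = 82,465 + 1,158 = 83,623.
Broad rate = 9,610 / 83,623 = 11.49%.

Broad underutilization rate ≈ 11.49%.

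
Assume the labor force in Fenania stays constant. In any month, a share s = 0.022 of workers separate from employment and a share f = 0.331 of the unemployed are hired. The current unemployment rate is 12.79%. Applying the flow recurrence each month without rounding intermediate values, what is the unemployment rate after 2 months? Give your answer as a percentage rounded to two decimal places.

Unemployment rate after two months ≈ 8.98%.

With a fixed labor force, u_{t+1} = u_t + s·(1−u_t) − f·u_t = u_t·(1−s−f) + s.
Here 1−s−f = 0.647 and s = 0.022.
u_1 = 0.127900 × 0.647 + 0.022 = 0.104751.
u_2 = 0.104751 × 0.647 + 0.022 = 0.089774.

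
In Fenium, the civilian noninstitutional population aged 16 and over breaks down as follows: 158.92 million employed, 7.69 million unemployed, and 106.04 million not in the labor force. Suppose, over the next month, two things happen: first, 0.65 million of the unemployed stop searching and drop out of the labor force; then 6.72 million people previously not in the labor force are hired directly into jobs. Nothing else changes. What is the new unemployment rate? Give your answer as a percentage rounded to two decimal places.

New unemployment rate ≈ 4.08%.

Initially, labor force = 158.92 + 7.69 = 166.61 million, so u = 7.69/166.61 = 4.62%.
After the first change, unemployed and labor force both fall by 0.65 → E = 158.92, U = 7.04, labor force = 165.96 million.
After the second change, employed and labor force both rise by 6.72; unemployed unchanged → E = 165.64, U = 7.04, labor force = 172.68 million.
New unemployment rate = 7.04 / 172.68 = 4.08%.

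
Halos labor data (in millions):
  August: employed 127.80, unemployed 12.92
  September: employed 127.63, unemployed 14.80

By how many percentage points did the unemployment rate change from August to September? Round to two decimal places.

August: labor force = 127.80 + 12.92 = 140.72; u = 12.92/140.72 = 9.18%.
September: labor force = 127.63 + 14.80 = 142.43; u = 14.80/142.43 = 10.39%.
Change = 10.39% − 9.18% = +1.21 pp.

The unemployment rate changed by +1.21 percentage points.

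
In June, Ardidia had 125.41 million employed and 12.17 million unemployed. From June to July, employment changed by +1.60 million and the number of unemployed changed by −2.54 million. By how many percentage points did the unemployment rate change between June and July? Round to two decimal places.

June: labor force = 125.41 + 12.17 = 137.58; u = 12.17/137.58 = 8.85%.
July: labor force = 127.01 + 9.63 = 136.64; u = 9.63/136.64 = 7.05%.
Change = 7.05% − 8.85% = −1.80 pp.

The unemployment rate changed by −1.80 percentage points.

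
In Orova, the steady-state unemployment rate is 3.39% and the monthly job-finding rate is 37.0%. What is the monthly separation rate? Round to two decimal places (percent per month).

Separation rate ≈ 1.30% per month.

From u* = s/(s+f): s = u·f/(1−u).
s = 0.0339 × 37.0 / (1 − 0.0339) = 1.2543 / 0.9661 ≈ 1.30% per month.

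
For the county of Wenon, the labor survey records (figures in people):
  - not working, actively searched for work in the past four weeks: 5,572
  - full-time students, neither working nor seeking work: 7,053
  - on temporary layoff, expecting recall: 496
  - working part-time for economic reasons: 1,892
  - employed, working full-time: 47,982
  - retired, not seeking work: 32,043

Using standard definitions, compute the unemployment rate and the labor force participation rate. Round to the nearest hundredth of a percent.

Employed = 1,892 + 47,982 = 49,874 (anyone who worked, including part-time for economic reasons, counts as employed).
Unemployed = 5,572 + 496 = 6,068 (jobless and actively searching, or on temporary layoff).
Labor force = 49,874 + 6,068 = 55,942.
Not in labor force = 7,053 + 32,043 = 39,096 (those not working and not actively searching are outside the labor force).
Civilian working-age population = 55,942 + 39,096 = 95,038.
Unemployment rate = 6,068 / 55,942 = 10.85%.
Labor force participation rate = 55,942 / 95,038 = 58.86%.

Unemployment rate ≈ 10.85%; labor force participation rate ≈ 58.86%.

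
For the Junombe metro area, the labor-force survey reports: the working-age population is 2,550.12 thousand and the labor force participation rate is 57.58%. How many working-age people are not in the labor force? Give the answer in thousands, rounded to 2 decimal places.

Share not in the labor force = 1 − 0.5758 = 0.4242.
Not in labor force = 0.4242 × 2,550.12 ≈ 1,081.76 thousand.

About 1,081.76 thousand are not in the labor force.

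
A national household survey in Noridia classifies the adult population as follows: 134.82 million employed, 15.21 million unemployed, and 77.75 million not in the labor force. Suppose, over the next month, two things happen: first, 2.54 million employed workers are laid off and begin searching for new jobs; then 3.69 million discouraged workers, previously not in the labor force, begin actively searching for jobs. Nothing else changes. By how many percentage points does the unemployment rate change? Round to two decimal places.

The unemployment rate changes by +3.81 percentage points.

Initially, labor force = 134.82 + 15.21 = 150.03 million, so u = 15.21/150.03 = 10.14%.
After the first change, employed falls and unemployed rises by 2.54; labor force unchanged → E = 132.28, U = 17.75, labor force = 150.03 million.
After the second change, unemployed and labor force both rise by 3.69 → E = 132.28, U = 21.44, labor force = 153.72 million.
New unemployment rate = 21.44 / 153.72 = 13.95%.
Change = 13.95% − 10.14% = +3.81 percentage points.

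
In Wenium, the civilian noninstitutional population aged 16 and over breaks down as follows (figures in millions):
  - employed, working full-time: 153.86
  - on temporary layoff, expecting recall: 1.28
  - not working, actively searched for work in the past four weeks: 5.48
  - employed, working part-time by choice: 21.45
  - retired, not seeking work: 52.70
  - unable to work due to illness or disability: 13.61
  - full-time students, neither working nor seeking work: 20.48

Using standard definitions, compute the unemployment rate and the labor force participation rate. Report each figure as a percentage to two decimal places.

Unemployment rate ≈ 3.71%; labor force participation rate ≈ 67.72%.

Employed = 153.86 + 21.45 = 175.31 million.
Unemployed = 1.28 + 5.48 = 6.76 million (jobless and actively searching, or on temporary layoff).
Labor force = 175.31 + 6.76 = 182.07 million.
Not in labor force = 52.70 + 13.61 + 20.48 = 86.79 million (those not working and not actively searching are outside the labor force).
Civilian working-age population = 182.07 + 86.79 = 268.86 million.
Unemployment rate = 6.76 / 182.07 = 3.71%.
Labor force participation rate = 182.07 / 268.86 = 67.72%.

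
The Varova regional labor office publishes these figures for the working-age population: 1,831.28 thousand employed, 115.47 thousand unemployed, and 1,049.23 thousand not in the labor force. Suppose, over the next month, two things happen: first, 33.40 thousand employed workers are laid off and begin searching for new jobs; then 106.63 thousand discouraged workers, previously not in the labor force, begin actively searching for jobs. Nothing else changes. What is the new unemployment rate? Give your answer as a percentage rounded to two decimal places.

Initially, labor force = 1,831.28 + 115.47 = 1,946.75 thousand, so u = 115.47/1,946.75 = 5.93%.
After the first change, employed falls and unemployed rises by 33.40; labor force unchanged → E = 1,797.88, U = 148.87, labor force = 1,946.75 thousand.
After the second change, unemployed and labor force both rise by 106.63 → E = 1,797.88, U = 255.50, labor force = 2,053.38 thousand.
New unemployment rate = 255.50 / 2,053.38 = 12.44%.

New unemployment rate ≈ 12.44%.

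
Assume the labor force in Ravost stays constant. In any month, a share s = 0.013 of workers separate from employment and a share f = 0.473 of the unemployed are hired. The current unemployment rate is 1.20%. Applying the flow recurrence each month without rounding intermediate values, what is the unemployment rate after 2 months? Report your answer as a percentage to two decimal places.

Unemployment rate after two months ≈ 2.29%.

With a fixed labor force, u_{t+1} = u_t + s·(1−u_t) − f·u_t = u_t·(1−s−f) + s.
Here 1−s−f = 0.514 and s = 0.013.
u_1 = 0.012000 × 0.514 + 0.013 = 0.019168.
u_2 = 0.019168 × 0.514 + 0.013 = 0.022852.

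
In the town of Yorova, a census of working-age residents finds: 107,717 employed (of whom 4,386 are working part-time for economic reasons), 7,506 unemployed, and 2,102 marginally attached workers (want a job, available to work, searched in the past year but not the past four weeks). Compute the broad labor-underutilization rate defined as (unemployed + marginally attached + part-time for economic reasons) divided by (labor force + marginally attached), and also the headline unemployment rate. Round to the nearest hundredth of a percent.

Broad underutilization rate ≈ 11.93%; headline unemployment rate ≈ 6.51%.

Labor force = 107,717 + 7,506 = 115,223.
Numerator = 7,506 + 2,102 + 4,386 = 13,994.
Denominator = 115,223 + 2,102 = 117,325.
Broad rate = 13,994 / 117,325 = 11.93%.
Headline unemployment rate = 7,506 / 115,223 = 6.51%.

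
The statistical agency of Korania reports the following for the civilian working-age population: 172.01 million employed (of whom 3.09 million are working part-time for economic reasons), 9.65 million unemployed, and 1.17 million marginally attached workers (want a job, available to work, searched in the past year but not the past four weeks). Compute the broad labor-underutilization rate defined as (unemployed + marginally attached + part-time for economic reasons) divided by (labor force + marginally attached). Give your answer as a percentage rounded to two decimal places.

Broad underutilization rate ≈ 7.61%.

Labor force = 172.01 + 9.65 = 181.66 million.
Numerator = 9.65 + 1.17 + 3.09 = 13.91 million.
Denominator = 181.66 + 1.17 = 182.83 million.
Broad rate = 13.91 / 182.83 = 7.61%.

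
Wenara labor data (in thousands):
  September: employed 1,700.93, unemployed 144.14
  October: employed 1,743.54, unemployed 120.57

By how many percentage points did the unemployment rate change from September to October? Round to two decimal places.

The unemployment rate changed by −1.34 percentage points.

September: labor force = 1,700.93 + 144.14 = 1,845.07; u = 144.14/1,845.07 = 7.81%.
October: labor force = 1,743.54 + 120.57 = 1,864.11; u = 120.57/1,864.11 = 6.47%.
Change = 6.47% − 7.81% = −1.34 pp.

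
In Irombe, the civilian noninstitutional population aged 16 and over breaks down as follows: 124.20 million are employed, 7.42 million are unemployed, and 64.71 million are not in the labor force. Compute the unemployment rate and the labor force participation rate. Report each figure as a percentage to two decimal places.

Unemployment rate ≈ 5.64%; labor force participation rate ≈ 67.04%.

Labor force = employed + unemployed = 124.20 + 7.42 = 131.62 million.
Working-age population = 131.62 + 64.71 = 196.33 million.
Unemployment rate = 7.42 / 131.62 = 5.64%.
Labor force participation rate = 131.62 / 196.33 = 67.04%.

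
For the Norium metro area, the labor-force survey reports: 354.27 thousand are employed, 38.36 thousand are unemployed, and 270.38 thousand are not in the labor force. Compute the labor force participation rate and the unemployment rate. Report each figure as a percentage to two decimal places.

Labor force = employed + unemployed = 354.27 + 38.36 = 392.63 thousand.
Working-age population = 392.63 + 270.38 = 663.01 thousand.
Unemployment rate = 38.36 / 392.63 = 9.77%.
Labor force participation rate = 392.63 / 663.01 = 59.22%.

Labor force participation rate ≈ 59.22%; unemployment rate ≈ 9.77%.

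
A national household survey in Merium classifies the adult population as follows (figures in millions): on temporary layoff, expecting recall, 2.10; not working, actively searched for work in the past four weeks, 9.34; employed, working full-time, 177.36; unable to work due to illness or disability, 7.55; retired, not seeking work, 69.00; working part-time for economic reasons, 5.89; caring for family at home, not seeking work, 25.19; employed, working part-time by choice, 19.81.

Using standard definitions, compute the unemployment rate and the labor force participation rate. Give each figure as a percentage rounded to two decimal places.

Unemployment rate ≈ 5.33%; labor force participation rate ≈ 67.83%.

Employed = 177.36 + 5.89 + 19.81 = 203.06 million (anyone who worked, including part-time for economic reasons, counts as employed).
Unemployed = 2.10 + 9.34 = 11.44 million (jobless and actively searching, or on temporary layoff).
Labor force = 203.06 + 11.44 = 214.50 million.
Not in labor force = 7.55 + 69.00 + 25.19 = 101.74 million (those not working and not actively searching are outside the labor force).
Civilian working-age population = 214.50 + 101.74 = 316.24 million.
Unemployment rate = 11.44 / 214.50 = 5.33%.
Labor force participation rate = 214.50 / 316.24 = 67.83%.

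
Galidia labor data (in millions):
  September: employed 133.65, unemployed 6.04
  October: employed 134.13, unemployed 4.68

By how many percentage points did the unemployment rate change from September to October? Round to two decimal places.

September: labor force = 133.65 + 6.04 = 139.69; u = 6.04/139.69 = 4.32%.
October: labor force = 134.13 + 4.68 = 138.81; u = 4.68/138.81 = 3.37%.
Change = 3.37% − 4.32% = −0.95 pp.

The unemployment rate changed by −0.95 percentage points.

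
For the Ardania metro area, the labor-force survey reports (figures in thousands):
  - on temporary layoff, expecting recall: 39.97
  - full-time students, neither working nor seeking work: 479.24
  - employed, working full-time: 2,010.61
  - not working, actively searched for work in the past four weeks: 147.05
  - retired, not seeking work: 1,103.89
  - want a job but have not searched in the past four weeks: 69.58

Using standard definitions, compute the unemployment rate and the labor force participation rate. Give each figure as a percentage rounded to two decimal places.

Employed = 2,010.61 thousand.
Unemployed = 39.97 + 147.05 = 187.02 thousand (jobless and actively searching, or on temporary layoff).
Labor force = 2,010.61 + 187.02 = 2,197.63 thousand.
Not in labor force = 479.24 + 1,103.89 + 69.58 = 1,652.71 thousand (those not working and not actively searching are outside the labor force — including those who want a job but have given up searching).
Civilian working-age population = 2,197.63 + 1,652.71 = 3,850.34 thousand.
Unemployment rate = 187.02 / 2,197.63 = 8.51%.
Labor force participation rate = 2,197.63 / 3,850.34 = 57.08%.

Unemployment rate ≈ 8.51%; labor force participation rate ≈ 57.08%.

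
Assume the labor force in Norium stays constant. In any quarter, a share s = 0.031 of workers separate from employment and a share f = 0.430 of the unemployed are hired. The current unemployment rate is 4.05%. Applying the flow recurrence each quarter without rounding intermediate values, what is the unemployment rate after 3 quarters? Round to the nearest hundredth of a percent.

Unemployment rate after three quarters ≈ 6.31%.

With a fixed labor force, u_{t+1} = u_t + s·(1−u_t) − f·u_t = u_t·(1−s−f) + s.
Here 1−s−f = 0.539 and s = 0.031.
u_1 = 0.040500 × 0.539 + 0.031 = 0.052830.
u_2 = 0.052830 × 0.539 + 0.031 = 0.059475.
u_3 = 0.059475 × 0.539 + 0.031 = 0.063057.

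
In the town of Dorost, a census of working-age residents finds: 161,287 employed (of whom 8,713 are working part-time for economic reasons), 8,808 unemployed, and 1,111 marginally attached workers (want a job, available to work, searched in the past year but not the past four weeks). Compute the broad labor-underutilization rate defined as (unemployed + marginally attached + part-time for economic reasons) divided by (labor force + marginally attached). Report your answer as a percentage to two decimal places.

Labor force = 161,287 + 8,808 = 170,095.
Numerator = 8,808 + 1,111 + 8,713 = 18,632.
Denominator = 170,095 + 1,111 = 171,206.
Broad rate = 18,632 / 171,206 = 10.88%.

Broad underutilization rate ≈ 10.88%.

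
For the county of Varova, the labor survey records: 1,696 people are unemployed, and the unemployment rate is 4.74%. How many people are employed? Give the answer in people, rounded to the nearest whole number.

Labor force = U / u = 1,696 / 0.0474 ≈ 35,781.
Employed = labor force − unemployed = 35,781 − 1,696 = 34,085.

About 34,085 are employed.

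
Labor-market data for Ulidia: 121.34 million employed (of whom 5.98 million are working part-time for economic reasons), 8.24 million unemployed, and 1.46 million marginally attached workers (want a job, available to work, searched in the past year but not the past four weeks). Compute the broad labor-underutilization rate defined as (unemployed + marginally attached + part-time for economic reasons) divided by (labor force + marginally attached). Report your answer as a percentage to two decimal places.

Broad underutilization rate ≈ 11.97%.

Labor force = 121.34 + 8.24 = 129.58 million.
Numerator = 8.24 + 1.46 + 5.98 = 15.68 million.
Denominator = 129.58 + 1.46 = 131.04 million.
Broad rate = 15.68 / 131.04 = 11.97%.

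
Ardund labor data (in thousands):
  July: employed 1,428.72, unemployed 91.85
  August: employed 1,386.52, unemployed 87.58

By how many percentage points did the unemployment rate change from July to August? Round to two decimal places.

The unemployment rate changed by −0.10 percentage points.

July: labor force = 1,428.72 + 91.85 = 1,520.57; u = 91.85/1,520.57 = 6.04%.
August: labor force = 1,386.52 + 87.58 = 1,474.10; u = 87.58/1,474.10 = 5.94%.
Change = 5.94% − 6.04% = −0.10 pp.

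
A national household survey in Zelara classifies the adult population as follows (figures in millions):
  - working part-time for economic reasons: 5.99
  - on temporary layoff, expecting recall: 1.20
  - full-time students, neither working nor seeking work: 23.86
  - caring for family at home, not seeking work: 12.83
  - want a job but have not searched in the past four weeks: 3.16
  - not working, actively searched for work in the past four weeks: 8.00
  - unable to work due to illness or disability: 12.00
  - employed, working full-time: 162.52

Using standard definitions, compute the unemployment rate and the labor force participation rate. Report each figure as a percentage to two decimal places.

Unemployment rate ≈ 5.18%; labor force participation rate ≈ 77.41%.

Employed = 5.99 + 162.52 = 168.51 million (anyone who worked, including part-time for economic reasons, counts as employed).
Unemployed = 1.20 + 8.00 = 9.20 million (jobless and actively searching, or on temporary layoff).
Labor force = 168.51 + 9.20 = 177.71 million.
Not in labor force = 23.86 + 12.83 + 3.16 + 12.00 = 51.85 million (those not working and not actively searching are outside the labor force — including those who want a job but have given up searching).
Civilian working-age population = 177.71 + 51.85 = 229.56 million.
Unemployment rate = 9.20 / 177.71 = 5.18%.
Labor force participation rate = 177.71 / 229.56 = 77.41%.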